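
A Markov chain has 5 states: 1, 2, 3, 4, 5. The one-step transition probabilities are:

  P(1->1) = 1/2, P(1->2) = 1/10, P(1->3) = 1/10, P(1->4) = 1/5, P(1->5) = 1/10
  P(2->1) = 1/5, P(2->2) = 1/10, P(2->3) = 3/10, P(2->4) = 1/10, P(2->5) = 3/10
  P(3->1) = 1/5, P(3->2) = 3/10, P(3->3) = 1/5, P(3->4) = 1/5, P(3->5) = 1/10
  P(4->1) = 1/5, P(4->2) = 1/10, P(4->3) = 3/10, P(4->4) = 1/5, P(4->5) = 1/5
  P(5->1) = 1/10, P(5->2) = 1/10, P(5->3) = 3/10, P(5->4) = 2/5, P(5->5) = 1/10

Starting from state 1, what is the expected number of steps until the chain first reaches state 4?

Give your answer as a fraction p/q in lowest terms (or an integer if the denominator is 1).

Let h_i = expected steps to first reach 4 from state i.
Boundary: h_4 = 0.
First-step equations for the other states:
  h_1 = 1 + 1/2*h_1 + 1/10*h_2 + 1/10*h_3 + 1/5*h_4 + 1/10*h_5
  h_2 = 1 + 1/5*h_1 + 1/10*h_2 + 3/10*h_3 + 1/10*h_4 + 3/10*h_5
  h_3 = 1 + 1/5*h_1 + 3/10*h_2 + 1/5*h_3 + 1/5*h_4 + 1/10*h_5
  h_5 = 1 + 1/10*h_1 + 1/10*h_2 + 3/10*h_3 + 2/5*h_4 + 1/10*h_5

Substituting h_4 = 0 and rearranging gives the linear system (I - Q) h = 1:
  [1/2, -1/10, -1/10, -1/10] . (h_1, h_2, h_3, h_5) = 1
  [-1/5, 9/10, -3/10, -3/10] . (h_1, h_2, h_3, h_5) = 1
  [-1/5, -3/10, 4/5, -1/10] . (h_1, h_2, h_3, h_5) = 1
  [-1/10, -1/10, -3/10, 9/10] . (h_1, h_2, h_3, h_5) = 1

Solving yields:
  h_1 = 1420/301
  h_2 = 1510/301
  h_3 = 1440/301
  h_5 = 1140/301

Starting state is 1, so the expected hitting time is h_1 = 1420/301.

Answer: 1420/301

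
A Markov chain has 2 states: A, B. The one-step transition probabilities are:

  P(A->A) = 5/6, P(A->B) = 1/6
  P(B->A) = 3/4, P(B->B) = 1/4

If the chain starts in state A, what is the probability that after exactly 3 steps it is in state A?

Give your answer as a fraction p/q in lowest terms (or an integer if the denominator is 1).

Computing P^3 by repeated multiplication:
P^1 =
  A: [5/6, 1/6]
  B: [3/4, 1/4]
P^2 =
  A: [59/72, 13/72]
  B: [13/16, 3/16]
P^3 =
  A: [707/864, 157/864]
  B: [157/192, 35/192]

(P^3)[A -> A] = 707/864

Answer: 707/864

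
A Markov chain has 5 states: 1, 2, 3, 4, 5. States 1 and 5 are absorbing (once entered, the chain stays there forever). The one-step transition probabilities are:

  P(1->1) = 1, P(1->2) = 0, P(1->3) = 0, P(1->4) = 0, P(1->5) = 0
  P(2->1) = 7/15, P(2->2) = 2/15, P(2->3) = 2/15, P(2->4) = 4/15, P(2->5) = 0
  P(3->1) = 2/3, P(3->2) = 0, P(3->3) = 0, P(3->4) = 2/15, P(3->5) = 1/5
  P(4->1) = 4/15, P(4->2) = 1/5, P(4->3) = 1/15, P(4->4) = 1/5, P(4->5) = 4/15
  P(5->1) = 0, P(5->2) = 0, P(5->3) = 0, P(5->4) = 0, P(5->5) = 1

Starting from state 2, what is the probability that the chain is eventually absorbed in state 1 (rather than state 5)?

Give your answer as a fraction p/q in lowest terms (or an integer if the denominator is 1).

Let a_i = P(absorbed in 1 | start in state i).
Boundary conditions: a_1 = 1, a_5 = 0.
For each transient state i, a_i = sum_j P(i->j) * a_j:
  a_2 = 7/15*a_1 + 2/15*a_2 + 2/15*a_3 + 4/15*a_4 + 0*a_5
  a_3 = 2/3*a_1 + 0*a_2 + 0*a_3 + 2/15*a_4 + 1/5*a_5
  a_4 = 4/15*a_1 + 1/5*a_2 + 1/15*a_3 + 1/5*a_4 + 4/15*a_5

Substituting a_1 = 1 and a_5 = 0, rearrange to (I - Q) a = r where r[i] = P(i -> 1):
  [13/15, -2/15, -4/15] . (a_2, a_3, a_4) = 7/15
  [0, 1, -2/15] . (a_2, a_3, a_4) = 2/3
  [-1/5, -1/15, 4/5] . (a_2, a_3, a_4) = 4/15

Solving yields:
  a_2 = 891/1061
  a_3 = 793/1061
  a_4 = 1285/2122

Starting state is 2, so the absorption probability is a_2 = 891/1061.

Answer: 891/1061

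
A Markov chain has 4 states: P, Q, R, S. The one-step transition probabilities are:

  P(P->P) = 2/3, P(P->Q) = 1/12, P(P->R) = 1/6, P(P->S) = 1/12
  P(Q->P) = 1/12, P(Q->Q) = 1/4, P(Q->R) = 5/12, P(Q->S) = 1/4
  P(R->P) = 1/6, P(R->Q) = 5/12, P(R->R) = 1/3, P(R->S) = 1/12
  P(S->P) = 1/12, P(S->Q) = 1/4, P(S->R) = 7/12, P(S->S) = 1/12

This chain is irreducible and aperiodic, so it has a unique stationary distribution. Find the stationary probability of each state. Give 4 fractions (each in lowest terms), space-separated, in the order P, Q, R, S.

Answer: 131/488 16/61 167/488 31/244

Derivation:
The stationary distribution satisfies pi = pi * P, i.e.:
  pi_P = 2/3*pi_P + 1/12*pi_Q + 1/6*pi_R + 1/12*pi_S
  pi_Q = 1/12*pi_P + 1/4*pi_Q + 5/12*pi_R + 1/4*pi_S
  pi_R = 1/6*pi_P + 5/12*pi_Q + 1/3*pi_R + 7/12*pi_S
  pi_S = 1/12*pi_P + 1/4*pi_Q + 1/12*pi_R + 1/12*pi_S
with normalization: pi_P + pi_Q + pi_R + pi_S = 1.

Using the first 3 balance equations plus normalization, the linear system A*pi = b is:
  [-1/3, 1/12, 1/6, 1/12] . pi = 0
  [1/12, -3/4, 5/12, 1/4] . pi = 0
  [1/6, 5/12, -2/3, 7/12] . pi = 0
  [1, 1, 1, 1] . pi = 1

Solving yields:
  pi_P = 131/488
  pi_Q = 16/61
  pi_R = 167/488
  pi_S = 31/244

Verification (pi * P):
  131/488*2/3 + 16/61*1/12 + 167/488*1/6 + 31/244*1/12 = 131/488 = pi_P  (ok)
  131/488*1/12 + 16/61*1/4 + 167/488*5/12 + 31/244*1/4 = 16/61 = pi_Q  (ok)
  131/488*1/6 + 16/61*5/12 + 167/488*1/3 + 31/244*7/12 = 167/488 = pi_R  (ok)
  131/488*1/12 + 16/61*1/4 + 167/488*1/12 + 31/244*1/12 = 31/244 = pi_S  (ok)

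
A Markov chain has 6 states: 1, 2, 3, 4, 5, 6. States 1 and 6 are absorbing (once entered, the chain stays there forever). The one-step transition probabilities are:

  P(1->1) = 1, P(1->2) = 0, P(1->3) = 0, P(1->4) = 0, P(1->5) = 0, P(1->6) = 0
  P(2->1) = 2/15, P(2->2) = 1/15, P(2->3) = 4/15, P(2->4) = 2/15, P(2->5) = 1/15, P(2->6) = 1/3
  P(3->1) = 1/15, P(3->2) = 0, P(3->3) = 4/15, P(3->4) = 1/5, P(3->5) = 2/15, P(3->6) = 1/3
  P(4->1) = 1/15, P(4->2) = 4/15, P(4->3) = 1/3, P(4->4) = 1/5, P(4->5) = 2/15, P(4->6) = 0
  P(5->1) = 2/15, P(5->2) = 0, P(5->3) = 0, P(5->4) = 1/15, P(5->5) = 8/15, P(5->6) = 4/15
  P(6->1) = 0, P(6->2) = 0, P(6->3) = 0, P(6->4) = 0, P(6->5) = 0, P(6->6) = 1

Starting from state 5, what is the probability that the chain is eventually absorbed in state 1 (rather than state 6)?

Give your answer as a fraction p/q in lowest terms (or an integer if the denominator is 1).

Answer: 1666/4995

Derivation:
Let a_i = P(absorbed in 1 | start in state i).
Boundary conditions: a_1 = 1, a_6 = 0.
For each transient state i, a_i = sum_j P(i->j) * a_j:
  a_2 = 2/15*a_1 + 1/15*a_2 + 4/15*a_3 + 2/15*a_4 + 1/15*a_5 + 1/3*a_6
  a_3 = 1/15*a_1 + 0*a_2 + 4/15*a_3 + 1/5*a_4 + 2/15*a_5 + 1/3*a_6
  a_4 = 1/15*a_1 + 4/15*a_2 + 1/3*a_3 + 1/5*a_4 + 2/15*a_5 + 0*a_6
  a_5 = 2/15*a_1 + 0*a_2 + 0*a_3 + 1/15*a_4 + 8/15*a_5 + 4/15*a_6

Substituting a_1 = 1 and a_6 = 0, rearrange to (I - Q) a = r where r[i] = P(i -> 1):
  [14/15, -4/15, -2/15, -1/15] . (a_2, a_3, a_4, a_5) = 2/15
  [0, 11/15, -1/5, -2/15] . (a_2, a_3, a_4, a_5) = 1/15
  [-4/15, -1/3, 4/5, -2/15] . (a_2, a_3, a_4, a_5) = 1/15
  [0, 0, -1/15, 7/15] . (a_2, a_3, a_4, a_5) = 2/15

Solving yields:
  a_2 = 1418/4995
  a_3 = 1213/4995
  a_4 = 1672/4995
  a_5 = 1666/4995

Starting state is 5, so the absorption probability is a_5 = 1666/4995.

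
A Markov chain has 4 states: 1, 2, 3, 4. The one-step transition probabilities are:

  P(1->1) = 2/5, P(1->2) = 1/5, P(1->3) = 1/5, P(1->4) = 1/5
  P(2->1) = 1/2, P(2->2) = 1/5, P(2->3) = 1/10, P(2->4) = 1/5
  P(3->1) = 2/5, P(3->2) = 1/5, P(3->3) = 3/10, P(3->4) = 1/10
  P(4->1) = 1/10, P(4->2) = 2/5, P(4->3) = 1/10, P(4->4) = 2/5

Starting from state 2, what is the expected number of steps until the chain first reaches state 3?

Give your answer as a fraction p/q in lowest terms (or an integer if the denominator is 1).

Let h_i = expected steps to first reach 3 from state i.
Boundary: h_3 = 0.
First-step equations for the other states:
  h_1 = 1 + 2/5*h_1 + 1/5*h_2 + 1/5*h_3 + 1/5*h_4
  h_2 = 1 + 1/2*h_1 + 1/5*h_2 + 1/10*h_3 + 1/5*h_4
  h_4 = 1 + 1/10*h_1 + 2/5*h_2 + 1/10*h_3 + 2/5*h_4

Substituting h_3 = 0 and rearranging gives the linear system (I - Q) h = 1:
  [3/5, -1/5, -1/5] . (h_1, h_2, h_4) = 1
  [-1/2, 4/5, -1/5] . (h_1, h_2, h_4) = 1
  [-1/10, -2/5, 3/5] . (h_1, h_2, h_4) = 1

Solving yields:
  h_1 = 20/3
  h_2 = 22/3
  h_4 = 23/3

Starting state is 2, so the expected hitting time is h_2 = 22/3.

Answer: 22/3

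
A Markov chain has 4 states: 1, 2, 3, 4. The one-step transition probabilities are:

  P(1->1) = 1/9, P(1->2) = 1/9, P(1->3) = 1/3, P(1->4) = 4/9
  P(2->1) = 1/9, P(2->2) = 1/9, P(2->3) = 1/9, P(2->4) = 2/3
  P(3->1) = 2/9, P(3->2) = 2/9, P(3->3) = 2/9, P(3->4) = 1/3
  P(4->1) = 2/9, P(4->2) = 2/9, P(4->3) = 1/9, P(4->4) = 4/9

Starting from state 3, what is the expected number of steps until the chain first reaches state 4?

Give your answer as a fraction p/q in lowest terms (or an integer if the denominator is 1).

Let h_i = expected steps to first reach 4 from state i.
Boundary: h_4 = 0.
First-step equations for the other states:
  h_1 = 1 + 1/9*h_1 + 1/9*h_2 + 1/3*h_3 + 4/9*h_4
  h_2 = 1 + 1/9*h_1 + 1/9*h_2 + 1/9*h_3 + 2/3*h_4
  h_3 = 1 + 2/9*h_1 + 2/9*h_2 + 2/9*h_3 + 1/3*h_4

Substituting h_4 = 0 and rearranging gives the linear system (I - Q) h = 1:
  [8/9, -1/9, -1/3] . (h_1, h_2, h_3) = 1
  [-1/9, 8/9, -1/9] . (h_1, h_2, h_3) = 1
  [-2/9, -2/9, 7/9] . (h_1, h_2, h_3) = 1

Solving yields:
  h_1 = 92/41
  h_2 = 70/41
  h_3 = 99/41

Starting state is 3, so the expected hitting time is h_3 = 99/41.

Answer: 99/41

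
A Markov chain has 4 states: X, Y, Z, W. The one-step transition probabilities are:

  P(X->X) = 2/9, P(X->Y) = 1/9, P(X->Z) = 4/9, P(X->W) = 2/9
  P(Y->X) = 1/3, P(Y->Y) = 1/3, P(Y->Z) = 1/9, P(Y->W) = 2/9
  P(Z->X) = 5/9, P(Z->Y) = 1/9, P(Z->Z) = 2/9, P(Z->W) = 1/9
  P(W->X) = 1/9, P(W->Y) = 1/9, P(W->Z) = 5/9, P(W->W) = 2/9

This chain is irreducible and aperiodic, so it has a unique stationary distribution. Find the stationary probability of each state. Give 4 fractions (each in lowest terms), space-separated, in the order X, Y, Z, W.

The stationary distribution satisfies pi = pi * P, i.e.:
  pi_X = 2/9*pi_X + 1/3*pi_Y + 5/9*pi_Z + 1/9*pi_W
  pi_Y = 1/9*pi_X + 1/3*pi_Y + 1/9*pi_Z + 1/9*pi_W
  pi_Z = 4/9*pi_X + 1/9*pi_Y + 2/9*pi_Z + 5/9*pi_W
  pi_W = 2/9*pi_X + 2/9*pi_Y + 1/9*pi_Z + 2/9*pi_W
with normalization: pi_X + pi_Y + pi_Z + pi_W = 1.

Using the first 3 balance equations plus normalization, the linear system A*pi = b is:
  [-7/9, 1/3, 5/9, 1/9] . pi = 0
  [1/9, -2/3, 1/9, 1/9] . pi = 0
  [4/9, 1/9, -7/9, 5/9] . pi = 0
  [1, 1, 1, 1] . pi = 1

Solving yields:
  pi_X = 58/175
  pi_Y = 1/7
  pi_Z = 239/700
  pi_W = 129/700

Verification (pi * P):
  58/175*2/9 + 1/7*1/3 + 239/700*5/9 + 129/700*1/9 = 58/175 = pi_X  (ok)
  58/175*1/9 + 1/7*1/3 + 239/700*1/9 + 129/700*1/9 = 1/7 = pi_Y  (ok)
  58/175*4/9 + 1/7*1/9 + 239/700*2/9 + 129/700*5/9 = 239/700 = pi_Z  (ok)
  58/175*2/9 + 1/7*2/9 + 239/700*1/9 + 129/700*2/9 = 129/700 = pi_W  (ok)

Answer: 58/175 1/7 239/700 129/700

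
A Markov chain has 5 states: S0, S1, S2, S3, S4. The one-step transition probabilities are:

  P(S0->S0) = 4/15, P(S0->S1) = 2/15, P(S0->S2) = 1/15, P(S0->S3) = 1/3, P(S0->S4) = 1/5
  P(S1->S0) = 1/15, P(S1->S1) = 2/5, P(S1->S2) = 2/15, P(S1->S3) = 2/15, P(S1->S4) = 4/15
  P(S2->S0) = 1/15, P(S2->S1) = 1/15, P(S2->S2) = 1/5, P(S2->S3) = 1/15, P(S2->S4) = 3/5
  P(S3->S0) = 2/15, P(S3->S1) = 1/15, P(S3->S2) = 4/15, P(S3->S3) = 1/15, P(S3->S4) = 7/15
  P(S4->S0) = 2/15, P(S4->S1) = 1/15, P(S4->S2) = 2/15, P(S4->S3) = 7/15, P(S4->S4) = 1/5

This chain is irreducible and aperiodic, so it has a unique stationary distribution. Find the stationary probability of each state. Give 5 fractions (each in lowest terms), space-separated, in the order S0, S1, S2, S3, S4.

Answer: 2632/19913 4509/39826 6711/39826 9783/39826 13559/39826

Derivation:
The stationary distribution satisfies pi = pi * P, i.e.:
  pi_S0 = 4/15*pi_S0 + 1/15*pi_S1 + 1/15*pi_S2 + 2/15*pi_S3 + 2/15*pi_S4
  pi_S1 = 2/15*pi_S0 + 2/5*pi_S1 + 1/15*pi_S2 + 1/15*pi_S3 + 1/15*pi_S4
  pi_S2 = 1/15*pi_S0 + 2/15*pi_S1 + 1/5*pi_S2 + 4/15*pi_S3 + 2/15*pi_S4
  pi_S3 = 1/3*pi_S0 + 2/15*pi_S1 + 1/15*pi_S2 + 1/15*pi_S3 + 7/15*pi_S4
  pi_S4 = 1/5*pi_S0 + 4/15*pi_S1 + 3/5*pi_S2 + 7/15*pi_S3 + 1/5*pi_S4
with normalization: pi_S0 + pi_S1 + pi_S2 + pi_S3 + pi_S4 = 1.

Using the first 4 balance equations plus normalization, the linear system A*pi = b is:
  [-11/15, 1/15, 1/15, 2/15, 2/15] . pi = 0
  [2/15, -3/5, 1/15, 1/15, 1/15] . pi = 0
  [1/15, 2/15, -4/5, 4/15, 2/15] . pi = 0
  [1/3, 2/15, 1/15, -14/15, 7/15] . pi = 0
  [1, 1, 1, 1, 1] . pi = 1

Solving yields:
  pi_S0 = 2632/19913
  pi_S1 = 4509/39826
  pi_S2 = 6711/39826
  pi_S3 = 9783/39826
  pi_S4 = 13559/39826

Verification (pi * P):
  2632/19913*4/15 + 4509/39826*1/15 + 6711/39826*1/15 + 9783/39826*2/15 + 13559/39826*2/15 = 2632/19913 = pi_S0  (ok)
  2632/19913*2/15 + 4509/39826*2/5 + 6711/39826*1/15 + 9783/39826*1/15 + 13559/39826*1/15 = 4509/39826 = pi_S1  (ok)
  2632/19913*1/15 + 4509/39826*2/15 + 6711/39826*1/5 + 9783/39826*4/15 + 13559/39826*2/15 = 6711/39826 = pi_S2  (ok)
  2632/19913*1/3 + 4509/39826*2/15 + 6711/39826*1/15 + 9783/39826*1/15 + 13559/39826*7/15 = 9783/39826 = pi_S3  (ok)
  2632/19913*1/5 + 4509/39826*4/15 + 6711/39826*3/5 + 9783/39826*7/15 + 13559/39826*1/5 = 13559/39826 = pi_S4  (ok)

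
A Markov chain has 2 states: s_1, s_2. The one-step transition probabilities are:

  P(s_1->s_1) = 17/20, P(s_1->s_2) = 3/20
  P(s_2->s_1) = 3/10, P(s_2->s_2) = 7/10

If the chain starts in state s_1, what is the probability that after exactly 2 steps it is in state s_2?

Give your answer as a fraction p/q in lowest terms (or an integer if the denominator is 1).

Answer: 93/400

Derivation:
Computing P^2 by repeated multiplication:
P^1 =
  s_1: [17/20, 3/20]
  s_2: [3/10, 7/10]
P^2 =
  s_1: [307/400, 93/400]
  s_2: [93/200, 107/200]

(P^2)[s_1 -> s_2] = 93/400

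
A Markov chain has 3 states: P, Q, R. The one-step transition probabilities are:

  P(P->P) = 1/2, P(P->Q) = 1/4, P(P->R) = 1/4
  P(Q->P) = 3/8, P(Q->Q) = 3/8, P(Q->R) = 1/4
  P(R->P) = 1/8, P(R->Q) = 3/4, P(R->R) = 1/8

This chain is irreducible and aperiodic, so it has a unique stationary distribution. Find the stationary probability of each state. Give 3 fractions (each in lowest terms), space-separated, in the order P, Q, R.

Answer: 23/63 26/63 2/9

Derivation:
The stationary distribution satisfies pi = pi * P, i.e.:
  pi_P = 1/2*pi_P + 3/8*pi_Q + 1/8*pi_R
  pi_Q = 1/4*pi_P + 3/8*pi_Q + 3/4*pi_R
  pi_R = 1/4*pi_P + 1/4*pi_Q + 1/8*pi_R
with normalization: pi_P + pi_Q + pi_R = 1.

Using the first 2 balance equations plus normalization, the linear system A*pi = b is:
  [-1/2, 3/8, 1/8] . pi = 0
  [1/4, -5/8, 3/4] . pi = 0
  [1, 1, 1] . pi = 1

Solving yields:
  pi_P = 23/63
  pi_Q = 26/63
  pi_R = 2/9

Verification (pi * P):
  23/63*1/2 + 26/63*3/8 + 2/9*1/8 = 23/63 = pi_P  (ok)
  23/63*1/4 + 26/63*3/8 + 2/9*3/4 = 26/63 = pi_Q  (ok)
  23/63*1/4 + 26/63*1/4 + 2/9*1/8 = 2/9 = pi_R  (ok)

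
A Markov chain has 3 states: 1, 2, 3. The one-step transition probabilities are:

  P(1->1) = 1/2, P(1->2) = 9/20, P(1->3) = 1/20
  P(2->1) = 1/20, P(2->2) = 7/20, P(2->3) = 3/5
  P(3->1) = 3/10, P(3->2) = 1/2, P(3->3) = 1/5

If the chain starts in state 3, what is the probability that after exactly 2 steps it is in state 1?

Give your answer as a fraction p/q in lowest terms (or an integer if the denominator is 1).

Computing P^2 by repeated multiplication:
P^1 =
  1: [1/2, 9/20, 1/20]
  2: [1/20, 7/20, 3/5]
  3: [3/10, 1/2, 1/5]
P^2 =
  1: [23/80, 163/400, 61/200]
  2: [89/400, 89/200, 133/400]
  3: [47/200, 41/100, 71/200]

(P^2)[3 -> 1] = 47/200

Answer: 47/200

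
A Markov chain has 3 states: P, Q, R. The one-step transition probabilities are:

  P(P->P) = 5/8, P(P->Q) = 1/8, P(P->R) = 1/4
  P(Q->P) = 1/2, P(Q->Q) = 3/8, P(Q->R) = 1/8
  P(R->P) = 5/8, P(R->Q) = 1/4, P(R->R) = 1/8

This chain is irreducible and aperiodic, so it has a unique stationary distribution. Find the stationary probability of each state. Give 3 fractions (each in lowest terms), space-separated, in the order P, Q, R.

Answer: 3/5 1/5 1/5

Derivation:
The stationary distribution satisfies pi = pi * P, i.e.:
  pi_P = 5/8*pi_P + 1/2*pi_Q + 5/8*pi_R
  pi_Q = 1/8*pi_P + 3/8*pi_Q + 1/4*pi_R
  pi_R = 1/4*pi_P + 1/8*pi_Q + 1/8*pi_R
with normalization: pi_P + pi_Q + pi_R = 1.

Using the first 2 balance equations plus normalization, the linear system A*pi = b is:
  [-3/8, 1/2, 5/8] . pi = 0
  [1/8, -5/8, 1/4] . pi = 0
  [1, 1, 1] . pi = 1

Solving yields:
  pi_P = 3/5
  pi_Q = 1/5
  pi_R = 1/5

Verification (pi * P):
  3/5*5/8 + 1/5*1/2 + 1/5*5/8 = 3/5 = pi_P  (ok)
  3/5*1/8 + 1/5*3/8 + 1/5*1/4 = 1/5 = pi_Q  (ok)
  3/5*1/4 + 1/5*1/8 + 1/5*1/8 = 1/5 = pi_R  (ok)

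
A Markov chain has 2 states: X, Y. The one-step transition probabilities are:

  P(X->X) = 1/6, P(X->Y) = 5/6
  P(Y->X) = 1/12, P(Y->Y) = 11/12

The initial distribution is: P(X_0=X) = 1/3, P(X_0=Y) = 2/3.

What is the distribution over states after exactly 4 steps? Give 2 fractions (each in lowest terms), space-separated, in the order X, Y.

Answer: 707/7776 7069/7776

Derivation:
Propagating the distribution step by step (d_{t+1} = d_t * P):
d_0 = (X=1/3, Y=2/3)
  d_1[X] = 1/3*1/6 + 2/3*1/12 = 1/9
  d_1[Y] = 1/3*5/6 + 2/3*11/12 = 8/9
d_1 = (X=1/9, Y=8/9)
  d_2[X] = 1/9*1/6 + 8/9*1/12 = 5/54
  d_2[Y] = 1/9*5/6 + 8/9*11/12 = 49/54
d_2 = (X=5/54, Y=49/54)
  d_3[X] = 5/54*1/6 + 49/54*1/12 = 59/648
  d_3[Y] = 5/54*5/6 + 49/54*11/12 = 589/648
d_3 = (X=59/648, Y=589/648)
  d_4[X] = 59/648*1/6 + 589/648*1/12 = 707/7776
  d_4[Y] = 59/648*5/6 + 589/648*11/12 = 7069/7776
d_4 = (X=707/7776, Y=7069/7776)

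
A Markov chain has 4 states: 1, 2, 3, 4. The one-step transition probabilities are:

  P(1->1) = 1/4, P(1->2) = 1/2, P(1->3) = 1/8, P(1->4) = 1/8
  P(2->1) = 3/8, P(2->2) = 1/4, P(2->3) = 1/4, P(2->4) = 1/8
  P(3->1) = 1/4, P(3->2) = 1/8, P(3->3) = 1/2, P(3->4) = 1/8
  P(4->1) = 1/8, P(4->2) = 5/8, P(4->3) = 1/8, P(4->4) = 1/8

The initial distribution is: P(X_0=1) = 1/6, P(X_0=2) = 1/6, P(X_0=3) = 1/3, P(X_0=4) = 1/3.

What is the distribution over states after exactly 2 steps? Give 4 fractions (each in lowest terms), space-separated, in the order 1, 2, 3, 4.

Propagating the distribution step by step (d_{t+1} = d_t * P):
d_0 = (1=1/6, 2=1/6, 3=1/3, 4=1/3)
  d_1[1] = 1/6*1/4 + 1/6*3/8 + 1/3*1/4 + 1/3*1/8 = 11/48
  d_1[2] = 1/6*1/2 + 1/6*1/4 + 1/3*1/8 + 1/3*5/8 = 3/8
  d_1[3] = 1/6*1/8 + 1/6*1/4 + 1/3*1/2 + 1/3*1/8 = 13/48
  d_1[4] = 1/6*1/8 + 1/6*1/8 + 1/3*1/8 + 1/3*1/8 = 1/8
d_1 = (1=11/48, 2=3/8, 3=13/48, 4=1/8)
  d_2[1] = 11/48*1/4 + 3/8*3/8 + 13/48*1/4 + 1/8*1/8 = 9/32
  d_2[2] = 11/48*1/2 + 3/8*1/4 + 13/48*1/8 + 1/8*5/8 = 41/128
  d_2[3] = 11/48*1/8 + 3/8*1/4 + 13/48*1/2 + 1/8*1/8 = 35/128
  d_2[4] = 11/48*1/8 + 3/8*1/8 + 13/48*1/8 + 1/8*1/8 = 1/8
d_2 = (1=9/32, 2=41/128, 3=35/128, 4=1/8)

Answer: 9/32 41/128 35/128 1/8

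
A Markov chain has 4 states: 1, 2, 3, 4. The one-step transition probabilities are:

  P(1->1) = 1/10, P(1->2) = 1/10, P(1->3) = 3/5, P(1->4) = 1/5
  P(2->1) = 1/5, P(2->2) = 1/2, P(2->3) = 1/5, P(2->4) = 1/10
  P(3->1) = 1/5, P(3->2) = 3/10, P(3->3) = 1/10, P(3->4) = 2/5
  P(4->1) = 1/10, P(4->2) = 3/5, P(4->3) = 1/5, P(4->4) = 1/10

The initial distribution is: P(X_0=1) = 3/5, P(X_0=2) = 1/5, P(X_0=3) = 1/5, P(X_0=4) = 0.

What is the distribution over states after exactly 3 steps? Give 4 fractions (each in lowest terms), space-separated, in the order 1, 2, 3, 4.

Answer: 399/2500 1039/2500 1221/5000 903/5000

Derivation:
Propagating the distribution step by step (d_{t+1} = d_t * P):
d_0 = (1=3/5, 2=1/5, 3=1/5, 4=0)
  d_1[1] = 3/5*1/10 + 1/5*1/5 + 1/5*1/5 + 0*1/10 = 7/50
  d_1[2] = 3/5*1/10 + 1/5*1/2 + 1/5*3/10 + 0*3/5 = 11/50
  d_1[3] = 3/5*3/5 + 1/5*1/5 + 1/5*1/10 + 0*1/5 = 21/50
  d_1[4] = 3/5*1/5 + 1/5*1/10 + 1/5*2/5 + 0*1/10 = 11/50
d_1 = (1=7/50, 2=11/50, 3=21/50, 4=11/50)
  d_2[1] = 7/50*1/10 + 11/50*1/5 + 21/50*1/5 + 11/50*1/10 = 41/250
  d_2[2] = 7/50*1/10 + 11/50*1/2 + 21/50*3/10 + 11/50*3/5 = 191/500
  d_2[3] = 7/50*3/5 + 11/50*1/5 + 21/50*1/10 + 11/50*1/5 = 107/500
  d_2[4] = 7/50*1/5 + 11/50*1/10 + 21/50*2/5 + 11/50*1/10 = 6/25
d_2 = (1=41/250, 2=191/500, 3=107/500, 4=6/25)
  d_3[1] = 41/250*1/10 + 191/500*1/5 + 107/500*1/5 + 6/25*1/10 = 399/2500
  d_3[2] = 41/250*1/10 + 191/500*1/2 + 107/500*3/10 + 6/25*3/5 = 1039/2500
  d_3[3] = 41/250*3/5 + 191/500*1/5 + 107/500*1/10 + 6/25*1/5 = 1221/5000
  d_3[4] = 41/250*1/5 + 191/500*1/10 + 107/500*2/5 + 6/25*1/10 = 903/5000
d_3 = (1=399/2500, 2=1039/2500, 3=1221/5000, 4=903/5000)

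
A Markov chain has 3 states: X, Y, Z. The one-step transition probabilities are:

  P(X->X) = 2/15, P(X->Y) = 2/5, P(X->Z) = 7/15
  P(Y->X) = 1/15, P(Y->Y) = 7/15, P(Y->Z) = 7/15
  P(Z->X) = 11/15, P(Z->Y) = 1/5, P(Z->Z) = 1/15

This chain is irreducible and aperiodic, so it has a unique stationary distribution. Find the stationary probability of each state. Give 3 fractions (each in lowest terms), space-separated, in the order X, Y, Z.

The stationary distribution satisfies pi = pi * P, i.e.:
  pi_X = 2/15*pi_X + 1/15*pi_Y + 11/15*pi_Z
  pi_Y = 2/5*pi_X + 7/15*pi_Y + 1/5*pi_Z
  pi_Z = 7/15*pi_X + 7/15*pi_Y + 1/15*pi_Z
with normalization: pi_X + pi_Y + pi_Z = 1.

Using the first 2 balance equations plus normalization, the linear system A*pi = b is:
  [-13/15, 1/15, 11/15] . pi = 0
  [2/5, -8/15, 1/5] . pi = 0
  [1, 1, 1] . pi = 1

Solving yields:
  pi_X = 13/42
  pi_Y = 5/14
  pi_Z = 1/3

Verification (pi * P):
  13/42*2/15 + 5/14*1/15 + 1/3*11/15 = 13/42 = pi_X  (ok)
  13/42*2/5 + 5/14*7/15 + 1/3*1/5 = 5/14 = pi_Y  (ok)
  13/42*7/15 + 5/14*7/15 + 1/3*1/15 = 1/3 = pi_Z  (ok)

Answer: 13/42 5/14 1/3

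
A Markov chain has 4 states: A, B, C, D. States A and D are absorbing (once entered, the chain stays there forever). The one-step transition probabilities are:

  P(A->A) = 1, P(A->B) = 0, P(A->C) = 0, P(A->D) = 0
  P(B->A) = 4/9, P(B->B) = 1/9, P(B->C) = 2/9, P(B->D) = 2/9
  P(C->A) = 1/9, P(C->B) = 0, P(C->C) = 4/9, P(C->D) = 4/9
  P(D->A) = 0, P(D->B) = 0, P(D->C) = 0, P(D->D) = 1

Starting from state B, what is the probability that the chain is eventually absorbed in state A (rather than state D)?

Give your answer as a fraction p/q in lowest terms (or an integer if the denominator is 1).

Answer: 11/20

Derivation:
Let a_i = P(absorbed in A | start in state i).
Boundary conditions: a_A = 1, a_D = 0.
For each transient state i, a_i = sum_j P(i->j) * a_j:
  a_B = 4/9*a_A + 1/9*a_B + 2/9*a_C + 2/9*a_D
  a_C = 1/9*a_A + 0*a_B + 4/9*a_C + 4/9*a_D

Substituting a_A = 1 and a_D = 0, rearrange to (I - Q) a = r where r[i] = P(i -> A):
  [8/9, -2/9] . (a_B, a_C) = 4/9
  [0, 5/9] . (a_B, a_C) = 1/9

Solving yields:
  a_B = 11/20
  a_C = 1/5

Starting state is B, so the absorption probability is a_B = 11/20.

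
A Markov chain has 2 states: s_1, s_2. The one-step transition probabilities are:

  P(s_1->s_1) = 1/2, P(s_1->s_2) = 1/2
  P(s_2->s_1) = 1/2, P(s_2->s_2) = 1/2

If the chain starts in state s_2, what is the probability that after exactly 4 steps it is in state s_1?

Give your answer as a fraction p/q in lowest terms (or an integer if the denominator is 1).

Answer: 1/2

Derivation:
Computing P^4 by repeated multiplication:
P^1 =
  s_1: [1/2, 1/2]
  s_2: [1/2, 1/2]
P^2 =
  s_1: [1/2, 1/2]
  s_2: [1/2, 1/2]
P^3 =
  s_1: [1/2, 1/2]
  s_2: [1/2, 1/2]
P^4 =
  s_1: [1/2, 1/2]
  s_2: [1/2, 1/2]

(P^4)[s_2 -> s_1] = 1/2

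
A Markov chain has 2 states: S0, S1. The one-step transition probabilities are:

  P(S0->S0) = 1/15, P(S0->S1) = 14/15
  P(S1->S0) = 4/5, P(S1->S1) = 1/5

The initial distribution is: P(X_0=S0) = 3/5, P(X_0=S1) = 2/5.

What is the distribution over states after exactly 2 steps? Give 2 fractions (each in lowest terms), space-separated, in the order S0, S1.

Propagating the distribution step by step (d_{t+1} = d_t * P):
d_0 = (S0=3/5, S1=2/5)
  d_1[S0] = 3/5*1/15 + 2/5*4/5 = 9/25
  d_1[S1] = 3/5*14/15 + 2/5*1/5 = 16/25
d_1 = (S0=9/25, S1=16/25)
  d_2[S0] = 9/25*1/15 + 16/25*4/5 = 67/125
  d_2[S1] = 9/25*14/15 + 16/25*1/5 = 58/125
d_2 = (S0=67/125, S1=58/125)

Answer: 67/125 58/125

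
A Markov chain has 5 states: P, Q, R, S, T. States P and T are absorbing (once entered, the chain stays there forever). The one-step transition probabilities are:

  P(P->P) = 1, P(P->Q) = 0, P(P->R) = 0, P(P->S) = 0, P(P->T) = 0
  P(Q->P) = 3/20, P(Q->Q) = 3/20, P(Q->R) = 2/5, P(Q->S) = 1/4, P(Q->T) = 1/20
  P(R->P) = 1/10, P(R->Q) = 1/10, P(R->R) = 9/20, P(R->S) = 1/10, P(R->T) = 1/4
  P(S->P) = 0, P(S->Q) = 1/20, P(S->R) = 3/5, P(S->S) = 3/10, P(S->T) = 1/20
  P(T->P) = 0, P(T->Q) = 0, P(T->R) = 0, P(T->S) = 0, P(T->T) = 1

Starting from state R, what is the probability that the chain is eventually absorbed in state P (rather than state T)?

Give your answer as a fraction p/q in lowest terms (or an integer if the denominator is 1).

Answer: 556/1795

Derivation:
Let a_i = P(absorbed in P | start in state i).
Boundary conditions: a_P = 1, a_T = 0.
For each transient state i, a_i = sum_j P(i->j) * a_j:
  a_Q = 3/20*a_P + 3/20*a_Q + 2/5*a_R + 1/4*a_S + 1/20*a_T
  a_R = 1/10*a_P + 1/10*a_Q + 9/20*a_R + 1/10*a_S + 1/4*a_T
  a_S = 0*a_P + 1/20*a_Q + 3/5*a_R + 3/10*a_S + 1/20*a_T

Substituting a_P = 1 and a_T = 0, rearrange to (I - Q) a = r where r[i] = P(i -> P):
  [17/20, -2/5, -1/4] . (a_Q, a_R, a_S) = 3/20
  [-1/10, 11/20, -1/10] . (a_Q, a_R, a_S) = 1/10
  [-1/20, -3/5, 7/10] . (a_Q, a_R, a_S) = 0

Solving yields:
  a_Q = 734/1795
  a_R = 556/1795
  a_S = 529/1795

Starting state is R, so the absorption probability is a_R = 556/1795.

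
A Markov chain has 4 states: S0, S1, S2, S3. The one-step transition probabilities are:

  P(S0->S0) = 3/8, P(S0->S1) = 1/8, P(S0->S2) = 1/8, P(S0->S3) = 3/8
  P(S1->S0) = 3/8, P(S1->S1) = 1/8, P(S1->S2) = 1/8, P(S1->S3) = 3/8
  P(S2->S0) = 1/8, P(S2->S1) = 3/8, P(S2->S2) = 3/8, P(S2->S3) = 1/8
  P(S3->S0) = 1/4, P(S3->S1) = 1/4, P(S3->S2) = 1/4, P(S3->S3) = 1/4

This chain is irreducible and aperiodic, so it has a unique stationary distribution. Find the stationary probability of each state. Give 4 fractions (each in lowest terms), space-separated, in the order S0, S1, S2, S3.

Answer: 2/7 3/14 3/14 2/7

Derivation:
The stationary distribution satisfies pi = pi * P, i.e.:
  pi_S0 = 3/8*pi_S0 + 3/8*pi_S1 + 1/8*pi_S2 + 1/4*pi_S3
  pi_S1 = 1/8*pi_S0 + 1/8*pi_S1 + 3/8*pi_S2 + 1/4*pi_S3
  pi_S2 = 1/8*pi_S0 + 1/8*pi_S1 + 3/8*pi_S2 + 1/4*pi_S3
  pi_S3 = 3/8*pi_S0 + 3/8*pi_S1 + 1/8*pi_S2 + 1/4*pi_S3
with normalization: pi_S0 + pi_S1 + pi_S2 + pi_S3 = 1.

Using the first 3 balance equations plus normalization, the linear system A*pi = b is:
  [-5/8, 3/8, 1/8, 1/4] . pi = 0
  [1/8, -7/8, 3/8, 1/4] . pi = 0
  [1/8, 1/8, -5/8, 1/4] . pi = 0
  [1, 1, 1, 1] . pi = 1

Solving yields:
  pi_S0 = 2/7
  pi_S1 = 3/14
  pi_S2 = 3/14
  pi_S3 = 2/7

Verification (pi * P):
  2/7*3/8 + 3/14*3/8 + 3/14*1/8 + 2/7*1/4 = 2/7 = pi_S0  (ok)
  2/7*1/8 + 3/14*1/8 + 3/14*3/8 + 2/7*1/4 = 3/14 = pi_S1  (ok)
  2/7*1/8 + 3/14*1/8 + 3/14*3/8 + 2/7*1/4 = 3/14 = pi_S2  (ok)
  2/7*3/8 + 3/14*3/8 + 3/14*1/8 + 2/7*1/4 = 2/7 = pi_S3  (ok)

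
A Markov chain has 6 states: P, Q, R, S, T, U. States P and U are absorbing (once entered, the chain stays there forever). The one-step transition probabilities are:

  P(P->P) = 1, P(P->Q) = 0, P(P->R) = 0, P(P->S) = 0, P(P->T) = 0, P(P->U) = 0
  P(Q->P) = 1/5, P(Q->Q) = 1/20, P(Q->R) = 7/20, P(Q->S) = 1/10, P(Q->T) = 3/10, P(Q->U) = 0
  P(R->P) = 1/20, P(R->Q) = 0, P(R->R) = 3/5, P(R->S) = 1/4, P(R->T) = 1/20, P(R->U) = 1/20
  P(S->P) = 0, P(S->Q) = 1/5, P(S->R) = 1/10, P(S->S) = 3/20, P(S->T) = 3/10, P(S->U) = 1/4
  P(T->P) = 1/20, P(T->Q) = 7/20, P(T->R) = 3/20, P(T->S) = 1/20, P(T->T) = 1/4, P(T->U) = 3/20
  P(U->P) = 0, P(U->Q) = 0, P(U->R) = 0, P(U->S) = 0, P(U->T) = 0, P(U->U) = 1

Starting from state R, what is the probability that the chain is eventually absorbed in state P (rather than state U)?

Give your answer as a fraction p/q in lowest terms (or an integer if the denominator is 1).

Let a_i = P(absorbed in P | start in state i).
Boundary conditions: a_P = 1, a_U = 0.
For each transient state i, a_i = sum_j P(i->j) * a_j:
  a_Q = 1/5*a_P + 1/20*a_Q + 7/20*a_R + 1/10*a_S + 3/10*a_T + 0*a_U
  a_R = 1/20*a_P + 0*a_Q + 3/5*a_R + 1/4*a_S + 1/20*a_T + 1/20*a_U
  a_S = 0*a_P + 1/5*a_Q + 1/10*a_R + 3/20*a_S + 3/10*a_T + 1/4*a_U
  a_T = 1/20*a_P + 7/20*a_Q + 3/20*a_R + 1/20*a_S + 1/4*a_T + 3/20*a_U

Substituting a_P = 1 and a_U = 0, rearrange to (I - Q) a = r where r[i] = P(i -> P):
  [19/20, -7/20, -1/10, -3/10] . (a_Q, a_R, a_S, a_T) = 1/5
  [0, 2/5, -1/4, -1/20] . (a_Q, a_R, a_S, a_T) = 1/20
  [-1/5, -1/10, 17/20, -3/10] . (a_Q, a_R, a_S, a_T) = 0
  [-7/20, -3/20, -1/20, 3/4] . (a_Q, a_R, a_S, a_T) = 1/20

Solving yields:
  a_Q = 5069/10185
  a_R = 1221/3395
  a_S = 3028/10185
  a_T = 3979/10185

Starting state is R, so the absorption probability is a_R = 1221/3395.

Answer: 1221/3395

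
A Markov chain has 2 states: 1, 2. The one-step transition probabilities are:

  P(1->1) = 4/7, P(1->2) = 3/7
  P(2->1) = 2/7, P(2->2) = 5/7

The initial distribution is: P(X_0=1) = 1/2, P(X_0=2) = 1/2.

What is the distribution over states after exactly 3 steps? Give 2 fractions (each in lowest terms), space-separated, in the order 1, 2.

Propagating the distribution step by step (d_{t+1} = d_t * P):
d_0 = (1=1/2, 2=1/2)
  d_1[1] = 1/2*4/7 + 1/2*2/7 = 3/7
  d_1[2] = 1/2*3/7 + 1/2*5/7 = 4/7
d_1 = (1=3/7, 2=4/7)
  d_2[1] = 3/7*4/7 + 4/7*2/7 = 20/49
  d_2[2] = 3/7*3/7 + 4/7*5/7 = 29/49
d_2 = (1=20/49, 2=29/49)
  d_3[1] = 20/49*4/7 + 29/49*2/7 = 138/343
  d_3[2] = 20/49*3/7 + 29/49*5/7 = 205/343
d_3 = (1=138/343, 2=205/343)

Answer: 138/343 205/343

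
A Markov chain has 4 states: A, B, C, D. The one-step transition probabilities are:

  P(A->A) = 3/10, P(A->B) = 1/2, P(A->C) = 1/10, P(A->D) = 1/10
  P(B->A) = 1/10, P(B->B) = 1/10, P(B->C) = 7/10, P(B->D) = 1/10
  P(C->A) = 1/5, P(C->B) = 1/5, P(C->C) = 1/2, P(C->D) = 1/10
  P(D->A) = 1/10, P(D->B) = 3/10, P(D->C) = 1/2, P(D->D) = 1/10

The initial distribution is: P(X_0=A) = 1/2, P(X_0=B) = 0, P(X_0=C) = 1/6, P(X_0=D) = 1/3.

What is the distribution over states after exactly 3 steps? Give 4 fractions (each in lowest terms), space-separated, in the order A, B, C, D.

Propagating the distribution step by step (d_{t+1} = d_t * P):
d_0 = (A=1/2, B=0, C=1/6, D=1/3)
  d_1[A] = 1/2*3/10 + 0*1/10 + 1/6*1/5 + 1/3*1/10 = 13/60
  d_1[B] = 1/2*1/2 + 0*1/10 + 1/6*1/5 + 1/3*3/10 = 23/60
  d_1[C] = 1/2*1/10 + 0*7/10 + 1/6*1/2 + 1/3*1/2 = 3/10
  d_1[D] = 1/2*1/10 + 0*1/10 + 1/6*1/10 + 1/3*1/10 = 1/10
d_1 = (A=13/60, B=23/60, C=3/10, D=1/10)
  d_2[A] = 13/60*3/10 + 23/60*1/10 + 3/10*1/5 + 1/10*1/10 = 13/75
  d_2[B] = 13/60*1/2 + 23/60*1/10 + 3/10*1/5 + 1/10*3/10 = 71/300
  d_2[C] = 13/60*1/10 + 23/60*7/10 + 3/10*1/2 + 1/10*1/2 = 49/100
  d_2[D] = 13/60*1/10 + 23/60*1/10 + 3/10*1/10 + 1/10*1/10 = 1/10
d_2 = (A=13/75, B=71/300, C=49/100, D=1/10)
  d_3[A] = 13/75*3/10 + 71/300*1/10 + 49/100*1/5 + 1/10*1/10 = 551/3000
  d_3[B] = 13/75*1/2 + 71/300*1/10 + 49/100*1/5 + 1/10*3/10 = 143/600
  d_3[C] = 13/75*1/10 + 71/300*7/10 + 49/100*1/2 + 1/10*1/2 = 239/500
  d_3[D] = 13/75*1/10 + 71/300*1/10 + 49/100*1/10 + 1/10*1/10 = 1/10
d_3 = (A=551/3000, B=143/600, C=239/500, D=1/10)

Answer: 551/3000 143/600 239/500 1/10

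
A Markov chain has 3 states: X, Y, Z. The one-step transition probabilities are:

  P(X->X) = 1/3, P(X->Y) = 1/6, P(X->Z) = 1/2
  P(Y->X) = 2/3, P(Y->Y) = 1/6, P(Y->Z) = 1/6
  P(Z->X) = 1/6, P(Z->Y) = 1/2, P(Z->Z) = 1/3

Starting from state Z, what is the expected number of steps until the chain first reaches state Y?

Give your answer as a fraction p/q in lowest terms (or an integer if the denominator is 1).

Answer: 30/13

Derivation:
Let h_i = expected steps to first reach Y from state i.
Boundary: h_Y = 0.
First-step equations for the other states:
  h_X = 1 + 1/3*h_X + 1/6*h_Y + 1/2*h_Z
  h_Z = 1 + 1/6*h_X + 1/2*h_Y + 1/3*h_Z

Substituting h_Y = 0 and rearranging gives the linear system (I - Q) h = 1:
  [2/3, -1/2] . (h_X, h_Z) = 1
  [-1/6, 2/3] . (h_X, h_Z) = 1

Solving yields:
  h_X = 42/13
  h_Z = 30/13

Starting state is Z, so the expected hitting time is h_Z = 30/13.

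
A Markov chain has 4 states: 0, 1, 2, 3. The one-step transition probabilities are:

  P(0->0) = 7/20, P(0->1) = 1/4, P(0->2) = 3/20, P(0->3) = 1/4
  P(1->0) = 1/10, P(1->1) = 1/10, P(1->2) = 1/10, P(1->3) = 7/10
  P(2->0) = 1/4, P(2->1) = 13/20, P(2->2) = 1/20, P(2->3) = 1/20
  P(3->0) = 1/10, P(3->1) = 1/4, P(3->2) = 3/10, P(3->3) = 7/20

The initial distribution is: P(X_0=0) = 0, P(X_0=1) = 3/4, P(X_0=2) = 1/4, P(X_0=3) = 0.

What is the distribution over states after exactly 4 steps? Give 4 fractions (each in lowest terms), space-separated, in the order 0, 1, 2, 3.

Answer: 26947/160000 35291/128000 3431/20000 49193/128000

Derivation:
Propagating the distribution step by step (d_{t+1} = d_t * P):
d_0 = (0=0, 1=3/4, 2=1/4, 3=0)
  d_1[0] = 0*7/20 + 3/4*1/10 + 1/4*1/4 + 0*1/10 = 11/80
  d_1[1] = 0*1/4 + 3/4*1/10 + 1/4*13/20 + 0*1/4 = 19/80
  d_1[2] = 0*3/20 + 3/4*1/10 + 1/4*1/20 + 0*3/10 = 7/80
  d_1[3] = 0*1/4 + 3/4*7/10 + 1/4*1/20 + 0*7/20 = 43/80
d_1 = (0=11/80, 1=19/80, 2=7/80, 3=43/80)
  d_2[0] = 11/80*7/20 + 19/80*1/10 + 7/80*1/4 + 43/80*1/10 = 59/400
  d_2[1] = 11/80*1/4 + 19/80*1/10 + 7/80*13/20 + 43/80*1/4 = 399/1600
  d_2[2] = 11/80*3/20 + 19/80*1/10 + 7/80*1/20 + 43/80*3/10 = 21/100
  d_2[3] = 11/80*1/4 + 19/80*7/10 + 7/80*1/20 + 43/80*7/20 = 629/1600
d_2 = (0=59/400, 1=399/1600, 2=21/100, 3=629/1600)
  d_3[0] = 59/400*7/20 + 399/1600*1/10 + 21/100*1/4 + 629/1600*1/10 = 1347/8000
  d_3[1] = 59/400*1/4 + 399/1600*1/10 + 21/100*13/20 + 629/1600*1/4 = 9491/32000
  d_3[2] = 59/400*3/20 + 399/1600*1/10 + 21/100*1/20 + 629/1600*3/10 = 351/2000
  d_3[3] = 59/400*1/4 + 399/1600*7/10 + 21/100*1/20 + 629/1600*7/20 = 2301/6400
d_3 = (0=1347/8000, 1=9491/32000, 2=351/2000, 3=2301/6400)
  d_4[0] = 1347/8000*7/20 + 9491/32000*1/10 + 351/2000*1/4 + 2301/6400*1/10 = 26947/160000
  d_4[1] = 1347/8000*1/4 + 9491/32000*1/10 + 351/2000*13/20 + 2301/6400*1/4 = 35291/128000
  d_4[2] = 1347/8000*3/20 + 9491/32000*1/10 + 351/2000*1/20 + 2301/6400*3/10 = 3431/20000
  d_4[3] = 1347/8000*1/4 + 9491/32000*7/10 + 351/2000*1/20 + 2301/6400*7/20 = 49193/128000
d_4 = (0=26947/160000, 1=35291/128000, 2=3431/20000, 3=49193/128000)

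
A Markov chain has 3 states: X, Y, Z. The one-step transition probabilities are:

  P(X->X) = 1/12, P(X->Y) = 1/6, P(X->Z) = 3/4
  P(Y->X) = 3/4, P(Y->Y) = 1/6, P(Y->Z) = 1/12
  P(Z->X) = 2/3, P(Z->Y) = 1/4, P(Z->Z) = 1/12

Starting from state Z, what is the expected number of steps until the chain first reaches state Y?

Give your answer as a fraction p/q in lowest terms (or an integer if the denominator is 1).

Let h_i = expected steps to first reach Y from state i.
Boundary: h_Y = 0.
First-step equations for the other states:
  h_X = 1 + 1/12*h_X + 1/6*h_Y + 3/4*h_Z
  h_Z = 1 + 2/3*h_X + 1/4*h_Y + 1/12*h_Z

Substituting h_Y = 0 and rearranging gives the linear system (I - Q) h = 1:
  [11/12, -3/4] . (h_X, h_Z) = 1
  [-2/3, 11/12] . (h_X, h_Z) = 1

Solving yields:
  h_X = 240/49
  h_Z = 228/49

Starting state is Z, so the expected hitting time is h_Z = 228/49.

Answer: 228/49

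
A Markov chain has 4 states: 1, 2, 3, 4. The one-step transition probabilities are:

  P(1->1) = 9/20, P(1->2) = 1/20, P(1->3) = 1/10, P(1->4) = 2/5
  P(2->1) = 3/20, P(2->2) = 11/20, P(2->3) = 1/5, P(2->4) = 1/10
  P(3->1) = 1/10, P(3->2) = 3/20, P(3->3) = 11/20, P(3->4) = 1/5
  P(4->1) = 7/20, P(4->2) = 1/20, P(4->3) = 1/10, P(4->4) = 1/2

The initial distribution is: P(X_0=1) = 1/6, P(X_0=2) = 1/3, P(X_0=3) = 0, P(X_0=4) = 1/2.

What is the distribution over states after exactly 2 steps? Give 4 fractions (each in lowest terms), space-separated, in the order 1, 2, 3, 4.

Answer: 91/300 103/600 109/600 103/300

Derivation:
Propagating the distribution step by step (d_{t+1} = d_t * P):
d_0 = (1=1/6, 2=1/3, 3=0, 4=1/2)
  d_1[1] = 1/6*9/20 + 1/3*3/20 + 0*1/10 + 1/2*7/20 = 3/10
  d_1[2] = 1/6*1/20 + 1/3*11/20 + 0*3/20 + 1/2*1/20 = 13/60
  d_1[3] = 1/6*1/10 + 1/3*1/5 + 0*11/20 + 1/2*1/10 = 2/15
  d_1[4] = 1/6*2/5 + 1/3*1/10 + 0*1/5 + 1/2*1/2 = 7/20
d_1 = (1=3/10, 2=13/60, 3=2/15, 4=7/20)
  d_2[1] = 3/10*9/20 + 13/60*3/20 + 2/15*1/10 + 7/20*7/20 = 91/300
  d_2[2] = 3/10*1/20 + 13/60*11/20 + 2/15*3/20 + 7/20*1/20 = 103/600
  d_2[3] = 3/10*1/10 + 13/60*1/5 + 2/15*11/20 + 7/20*1/10 = 109/600
  d_2[4] = 3/10*2/5 + 13/60*1/10 + 2/15*1/5 + 7/20*1/2 = 103/300
d_2 = (1=91/300, 2=103/600, 3=109/600, 4=103/300)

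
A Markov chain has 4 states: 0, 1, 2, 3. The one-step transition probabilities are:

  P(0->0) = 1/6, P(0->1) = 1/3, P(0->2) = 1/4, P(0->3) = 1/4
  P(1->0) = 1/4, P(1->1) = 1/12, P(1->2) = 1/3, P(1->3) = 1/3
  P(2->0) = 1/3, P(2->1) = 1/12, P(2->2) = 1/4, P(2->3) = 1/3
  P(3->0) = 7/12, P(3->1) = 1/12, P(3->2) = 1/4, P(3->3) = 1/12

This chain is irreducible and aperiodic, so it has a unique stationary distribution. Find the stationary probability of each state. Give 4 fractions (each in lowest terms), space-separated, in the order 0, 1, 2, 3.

The stationary distribution satisfies pi = pi * P, i.e.:
  pi_0 = 1/6*pi_0 + 1/4*pi_1 + 1/3*pi_2 + 7/12*pi_3
  pi_1 = 1/3*pi_0 + 1/12*pi_1 + 1/12*pi_2 + 1/12*pi_3
  pi_2 = 1/4*pi_0 + 1/3*pi_1 + 1/4*pi_2 + 1/4*pi_3
  pi_3 = 1/4*pi_0 + 1/3*pi_1 + 1/3*pi_2 + 1/12*pi_3
with normalization: pi_0 + pi_1 + pi_2 + pi_3 = 1.

Using the first 3 balance equations plus normalization, the linear system A*pi = b is:
  [-5/6, 1/4, 1/3, 7/12] . pi = 0
  [1/3, -11/12, 1/12, 1/12] . pi = 0
  [1/4, 1/3, -3/4, 1/4] . pi = 0
  [1, 1, 1, 1] . pi = 1

Solving yields:
  pi_0 = 283/867
  pi_1 = 143/867
  pi_2 = 686/2601
  pi_3 = 637/2601

Verification (pi * P):
  283/867*1/6 + 143/867*1/4 + 686/2601*1/3 + 637/2601*7/12 = 283/867 = pi_0  (ok)
  283/867*1/3 + 143/867*1/12 + 686/2601*1/12 + 637/2601*1/12 = 143/867 = pi_1  (ok)
  283/867*1/4 + 143/867*1/3 + 686/2601*1/4 + 637/2601*1/4 = 686/2601 = pi_2  (ok)
  283/867*1/4 + 143/867*1/3 + 686/2601*1/3 + 637/2601*1/12 = 637/2601 = pi_3  (ok)

Answer: 283/867 143/867 686/2601 637/2601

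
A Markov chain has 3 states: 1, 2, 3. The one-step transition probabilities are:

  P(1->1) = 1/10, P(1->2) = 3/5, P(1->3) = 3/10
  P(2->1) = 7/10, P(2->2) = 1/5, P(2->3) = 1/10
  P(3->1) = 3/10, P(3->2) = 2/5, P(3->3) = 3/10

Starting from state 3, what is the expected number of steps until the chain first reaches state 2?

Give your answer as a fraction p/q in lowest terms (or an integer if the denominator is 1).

Let h_i = expected steps to first reach 2 from state i.
Boundary: h_2 = 0.
First-step equations for the other states:
  h_1 = 1 + 1/10*h_1 + 3/5*h_2 + 3/10*h_3
  h_3 = 1 + 3/10*h_1 + 2/5*h_2 + 3/10*h_3

Substituting h_2 = 0 and rearranging gives the linear system (I - Q) h = 1:
  [9/10, -3/10] . (h_1, h_3) = 1
  [-3/10, 7/10] . (h_1, h_3) = 1

Solving yields:
  h_1 = 50/27
  h_3 = 20/9

Starting state is 3, so the expected hitting time is h_3 = 20/9.

Answer: 20/9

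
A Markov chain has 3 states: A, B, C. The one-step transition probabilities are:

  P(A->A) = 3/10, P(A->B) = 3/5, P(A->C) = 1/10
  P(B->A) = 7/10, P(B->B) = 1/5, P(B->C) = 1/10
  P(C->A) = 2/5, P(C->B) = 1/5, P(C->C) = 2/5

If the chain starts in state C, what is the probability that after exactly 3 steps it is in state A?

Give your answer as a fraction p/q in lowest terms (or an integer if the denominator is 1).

Computing P^3 by repeated multiplication:
P^1 =
  A: [3/10, 3/5, 1/10]
  B: [7/10, 1/5, 1/10]
  C: [2/5, 1/5, 2/5]
P^2 =
  A: [11/20, 8/25, 13/100]
  B: [39/100, 12/25, 13/100]
  C: [21/50, 9/25, 11/50]
P^3 =
  A: [441/1000, 21/50, 139/1000]
  B: [101/200, 89/250, 139/1000]
  C: [233/500, 46/125, 83/500]

(P^3)[C -> A] = 233/500

Answer: 233/500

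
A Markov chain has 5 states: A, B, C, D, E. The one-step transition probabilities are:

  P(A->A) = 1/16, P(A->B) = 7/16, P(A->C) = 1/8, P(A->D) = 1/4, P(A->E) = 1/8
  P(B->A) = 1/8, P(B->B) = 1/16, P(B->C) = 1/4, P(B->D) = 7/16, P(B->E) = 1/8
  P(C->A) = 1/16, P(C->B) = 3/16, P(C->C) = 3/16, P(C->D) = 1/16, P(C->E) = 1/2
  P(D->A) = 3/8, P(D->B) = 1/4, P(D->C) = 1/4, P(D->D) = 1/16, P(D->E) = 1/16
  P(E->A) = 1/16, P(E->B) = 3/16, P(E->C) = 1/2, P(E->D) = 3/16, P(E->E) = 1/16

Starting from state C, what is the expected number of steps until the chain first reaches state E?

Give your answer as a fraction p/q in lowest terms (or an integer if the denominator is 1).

Answer: 12976/3961

Derivation:
Let h_i = expected steps to first reach E from state i.
Boundary: h_E = 0.
First-step equations for the other states:
  h_A = 1 + 1/16*h_A + 7/16*h_B + 1/8*h_C + 1/4*h_D + 1/8*h_E
  h_B = 1 + 1/8*h_A + 1/16*h_B + 1/4*h_C + 7/16*h_D + 1/8*h_E
  h_C = 1 + 1/16*h_A + 3/16*h_B + 3/16*h_C + 1/16*h_D + 1/2*h_E
  h_D = 1 + 3/8*h_A + 1/4*h_B + 1/4*h_C + 1/16*h_D + 1/16*h_E

Substituting h_E = 0 and rearranging gives the linear system (I - Q) h = 1:
  [15/16, -7/16, -1/8, -1/4] . (h_A, h_B, h_C, h_D) = 1
  [-1/8, 15/16, -1/4, -7/16] . (h_A, h_B, h_C, h_D) = 1
  [-1/16, -3/16, 13/16, -1/16] . (h_A, h_B, h_C, h_D) = 1
  [-3/8, -1/4, -1/4, 15/16] . (h_A, h_B, h_C, h_D) = 1

Solving yields:
  h_A = 21424/3961
  h_B = 20704/3961
  h_C = 12976/3961
  h_D = 21776/3961

Starting state is C, so the expected hitting time is h_C = 12976/3961.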